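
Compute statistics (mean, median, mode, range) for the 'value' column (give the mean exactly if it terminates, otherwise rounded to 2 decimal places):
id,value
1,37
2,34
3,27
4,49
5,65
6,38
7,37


Data: [37, 34, 27, 49, 65, 38, 37]
Count: 7
Sum: 287
Mean: 287/7 = 41
Sorted: [27, 34, 37, 37, 38, 49, 65]
Median: 37.0
Mode: 37 (2 times)
Range: 65 - 27 = 38
Min: 27, Max: 65

mean=41, median=37.0, mode=37, range=38


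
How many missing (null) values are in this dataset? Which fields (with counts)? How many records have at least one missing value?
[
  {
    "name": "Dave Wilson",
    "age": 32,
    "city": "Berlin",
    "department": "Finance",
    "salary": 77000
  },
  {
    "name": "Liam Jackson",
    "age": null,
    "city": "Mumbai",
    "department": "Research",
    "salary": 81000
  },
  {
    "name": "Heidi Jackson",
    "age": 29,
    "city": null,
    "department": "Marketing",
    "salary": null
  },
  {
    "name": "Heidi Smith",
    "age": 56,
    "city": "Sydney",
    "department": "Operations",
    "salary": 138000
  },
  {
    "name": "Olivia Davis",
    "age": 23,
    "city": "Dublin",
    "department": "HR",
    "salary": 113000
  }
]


Checking for missing (null) values in 5 records:

  Dave Wilson: complete
  Liam Jackson: age
  Heidi Jackson: city, salary
  Heidi Smith: complete
  Olivia Davis: complete

Per field:
  name: 0 missing
  age: 1 missing
  city: 1 missing
  department: 0 missing
  salary: 1 missing

Total missing values: 3
Records with any missing: 2

3 missing values (age: 1, city: 1, salary: 1); 2 incomplete records


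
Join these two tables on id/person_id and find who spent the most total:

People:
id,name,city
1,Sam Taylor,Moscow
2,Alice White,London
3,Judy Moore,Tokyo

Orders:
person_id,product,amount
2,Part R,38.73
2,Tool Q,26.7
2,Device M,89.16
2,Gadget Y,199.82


Join on: people.id = orders.person_id

Joined rows:
  Alice White (London) bought Part R for $38.73
  Alice White (London) bought Tool Q for $26.7
  Alice White (London) bought Device M for $89.16
  Alice White (London) bought Gadget Y for $199.82

Total per person:
  Alice White: $354.41

Top spender: Alice White ($354.41)

Alice White ($354.41)


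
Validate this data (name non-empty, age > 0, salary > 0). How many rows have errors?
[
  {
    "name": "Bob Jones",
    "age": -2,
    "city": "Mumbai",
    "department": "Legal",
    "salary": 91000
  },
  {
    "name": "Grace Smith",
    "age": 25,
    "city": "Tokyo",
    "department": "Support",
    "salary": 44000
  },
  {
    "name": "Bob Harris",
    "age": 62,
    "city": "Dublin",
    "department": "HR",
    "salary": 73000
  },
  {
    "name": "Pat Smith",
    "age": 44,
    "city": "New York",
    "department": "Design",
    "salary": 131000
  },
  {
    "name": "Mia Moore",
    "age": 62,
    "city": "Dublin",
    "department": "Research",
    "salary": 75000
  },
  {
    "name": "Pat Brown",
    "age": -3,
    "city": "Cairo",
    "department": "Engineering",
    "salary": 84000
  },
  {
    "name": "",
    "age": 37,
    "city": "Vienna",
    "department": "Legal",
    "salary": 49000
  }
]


Validating 7 records:
Rules: name non-empty, age > 0, salary > 0

  Row 1 (Bob Jones): negative age: -2
  Row 2 (Grace Smith): OK
  Row 3 (Bob Harris): OK
  Row 4 (Pat Smith): OK
  Row 5 (Mia Moore): OK
  Row 6 (Pat Brown): negative age: -3
  Row 7 (???): empty name

Total errors: 3

3 errors


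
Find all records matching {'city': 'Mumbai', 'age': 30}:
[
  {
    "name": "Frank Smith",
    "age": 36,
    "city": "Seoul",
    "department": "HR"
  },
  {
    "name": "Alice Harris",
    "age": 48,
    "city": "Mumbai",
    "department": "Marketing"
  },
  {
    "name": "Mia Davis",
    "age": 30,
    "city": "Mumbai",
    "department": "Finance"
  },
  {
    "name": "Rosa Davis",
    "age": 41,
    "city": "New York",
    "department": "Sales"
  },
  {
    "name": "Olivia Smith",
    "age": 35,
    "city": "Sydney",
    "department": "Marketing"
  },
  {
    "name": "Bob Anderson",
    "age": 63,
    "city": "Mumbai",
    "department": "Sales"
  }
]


Search criteria: {'city': 'Mumbai', 'age': 30}

Checking 6 records:
  Frank Smith: {city: Seoul, age: 36}
  Alice Harris: {city: Mumbai, age: 48}
  Mia Davis: {city: Mumbai, age: 30} <-- MATCH
  Rosa Davis: {city: New York, age: 41}
  Olivia Smith: {city: Sydney, age: 35}
  Bob Anderson: {city: Mumbai, age: 63}

Matches: ["Mia Davis"]

["Mia Davis"]


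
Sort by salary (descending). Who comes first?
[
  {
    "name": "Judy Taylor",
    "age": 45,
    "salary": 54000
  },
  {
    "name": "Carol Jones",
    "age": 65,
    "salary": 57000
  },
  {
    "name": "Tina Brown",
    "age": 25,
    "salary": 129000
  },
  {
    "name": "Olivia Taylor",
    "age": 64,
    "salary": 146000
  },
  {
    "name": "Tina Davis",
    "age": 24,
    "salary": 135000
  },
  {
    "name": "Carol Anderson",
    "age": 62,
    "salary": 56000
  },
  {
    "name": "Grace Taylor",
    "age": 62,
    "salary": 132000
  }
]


Sort by: salary (descending)

Sorted order:
  1. Olivia Taylor (salary = 146000)
  2. Tina Davis (salary = 135000)
  3. Grace Taylor (salary = 132000)
  4. Tina Brown (salary = 129000)
  5. Carol Jones (salary = 57000)
  6. Carol Anderson (salary = 56000)
  7. Judy Taylor (salary = 54000)

First: Olivia Taylor

Olivia Taylor


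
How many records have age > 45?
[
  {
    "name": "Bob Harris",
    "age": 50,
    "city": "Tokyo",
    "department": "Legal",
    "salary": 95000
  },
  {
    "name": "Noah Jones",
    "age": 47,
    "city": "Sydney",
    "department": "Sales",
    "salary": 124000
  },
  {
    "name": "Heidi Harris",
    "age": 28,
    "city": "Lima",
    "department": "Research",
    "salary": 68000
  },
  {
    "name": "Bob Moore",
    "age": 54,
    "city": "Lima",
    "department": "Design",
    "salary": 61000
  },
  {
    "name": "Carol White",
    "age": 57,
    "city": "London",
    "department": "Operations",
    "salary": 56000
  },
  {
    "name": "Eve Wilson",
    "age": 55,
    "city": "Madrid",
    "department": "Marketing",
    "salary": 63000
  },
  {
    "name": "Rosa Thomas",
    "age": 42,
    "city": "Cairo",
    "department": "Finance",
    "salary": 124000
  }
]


Data: 7 records
Condition: age > 45

Checking each record:
  Bob Harris: 50 MATCH
  Noah Jones: 47 MATCH
  Heidi Harris: 28
  Bob Moore: 54 MATCH
  Carol White: 57 MATCH
  Eve Wilson: 55 MATCH
  Rosa Thomas: 42

Count: 5

5


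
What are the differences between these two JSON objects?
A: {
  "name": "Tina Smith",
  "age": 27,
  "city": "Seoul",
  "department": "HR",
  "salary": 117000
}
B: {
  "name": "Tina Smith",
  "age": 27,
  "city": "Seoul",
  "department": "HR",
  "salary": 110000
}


Comparing each field (in key order):
  name: same
  age: same
  city: same
  department: same
  salary: DIFFERENT
Differences:
  salary: 117000 -> 110000

1 field(s) changed

1 change: salary


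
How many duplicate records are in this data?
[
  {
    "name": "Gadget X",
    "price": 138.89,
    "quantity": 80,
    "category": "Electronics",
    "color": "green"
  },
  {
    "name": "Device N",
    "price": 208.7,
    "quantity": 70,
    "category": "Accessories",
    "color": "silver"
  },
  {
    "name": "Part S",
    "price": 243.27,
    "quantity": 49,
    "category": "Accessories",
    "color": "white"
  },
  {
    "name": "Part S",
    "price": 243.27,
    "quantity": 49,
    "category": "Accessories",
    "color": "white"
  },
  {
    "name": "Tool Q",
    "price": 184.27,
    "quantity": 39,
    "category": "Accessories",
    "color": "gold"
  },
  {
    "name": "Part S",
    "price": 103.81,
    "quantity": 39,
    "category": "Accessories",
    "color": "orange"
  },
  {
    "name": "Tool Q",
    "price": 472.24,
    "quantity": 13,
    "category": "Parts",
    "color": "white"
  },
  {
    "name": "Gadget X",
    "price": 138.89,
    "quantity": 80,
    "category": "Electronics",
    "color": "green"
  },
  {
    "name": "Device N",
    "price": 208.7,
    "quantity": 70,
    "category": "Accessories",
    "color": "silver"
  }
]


Checking 9 records for duplicates:

  Row 1: Gadget X ($138.89, qty 80)
  Row 2: Device N ($208.7, qty 70)
  Row 3: Part S ($243.27, qty 49)
  Row 4: Part S ($243.27, qty 49) <-- DUPLICATE
  Row 5: Tool Q ($184.27, qty 39)
  Row 6: Part S ($103.81, qty 39)
  Row 7: Tool Q ($472.24, qty 13)
  Row 8: Gadget X ($138.89, qty 80) <-- DUPLICATE
  Row 9: Device N ($208.7, qty 70) <-- DUPLICATE

Duplicates found: 3
Unique records: 6

3 duplicates, 6 unique


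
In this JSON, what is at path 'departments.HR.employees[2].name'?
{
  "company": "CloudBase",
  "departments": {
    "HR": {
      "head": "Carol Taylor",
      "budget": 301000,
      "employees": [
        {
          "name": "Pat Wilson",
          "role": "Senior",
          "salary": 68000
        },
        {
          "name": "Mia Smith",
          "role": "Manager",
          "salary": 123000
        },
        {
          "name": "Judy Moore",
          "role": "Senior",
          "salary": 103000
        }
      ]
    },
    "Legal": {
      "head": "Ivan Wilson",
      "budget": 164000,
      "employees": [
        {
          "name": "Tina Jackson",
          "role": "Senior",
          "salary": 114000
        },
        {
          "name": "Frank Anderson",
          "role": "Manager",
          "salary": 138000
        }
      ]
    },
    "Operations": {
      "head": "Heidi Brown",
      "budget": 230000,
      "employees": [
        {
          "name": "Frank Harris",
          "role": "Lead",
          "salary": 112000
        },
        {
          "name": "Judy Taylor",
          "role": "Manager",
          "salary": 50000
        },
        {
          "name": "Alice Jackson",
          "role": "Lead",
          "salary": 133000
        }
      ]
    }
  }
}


Path: departments.HR.employees[2].name

Navigate:
  -> departments
  -> HR
  -> employees[2].name = 'Judy Moore'

Judy Moore


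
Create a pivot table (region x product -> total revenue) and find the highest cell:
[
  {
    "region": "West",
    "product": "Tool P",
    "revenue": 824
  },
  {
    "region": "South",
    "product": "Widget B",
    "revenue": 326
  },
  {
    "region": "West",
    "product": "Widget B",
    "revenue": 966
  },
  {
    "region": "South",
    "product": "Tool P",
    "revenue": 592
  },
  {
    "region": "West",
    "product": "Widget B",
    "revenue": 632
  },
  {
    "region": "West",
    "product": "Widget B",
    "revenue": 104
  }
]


Pivot: region (rows) x product (columns) -> total revenue

     Tool P        Widget B    
South          592           326  
West           824          1702  

Highest: West / Widget B = $1702

West / Widget B = $1702


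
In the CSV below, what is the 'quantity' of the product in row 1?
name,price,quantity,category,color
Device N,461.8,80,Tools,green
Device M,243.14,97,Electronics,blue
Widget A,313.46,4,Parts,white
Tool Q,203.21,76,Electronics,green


Query: Row 1 ('Device N'), column 'quantity'
Value: 80

80


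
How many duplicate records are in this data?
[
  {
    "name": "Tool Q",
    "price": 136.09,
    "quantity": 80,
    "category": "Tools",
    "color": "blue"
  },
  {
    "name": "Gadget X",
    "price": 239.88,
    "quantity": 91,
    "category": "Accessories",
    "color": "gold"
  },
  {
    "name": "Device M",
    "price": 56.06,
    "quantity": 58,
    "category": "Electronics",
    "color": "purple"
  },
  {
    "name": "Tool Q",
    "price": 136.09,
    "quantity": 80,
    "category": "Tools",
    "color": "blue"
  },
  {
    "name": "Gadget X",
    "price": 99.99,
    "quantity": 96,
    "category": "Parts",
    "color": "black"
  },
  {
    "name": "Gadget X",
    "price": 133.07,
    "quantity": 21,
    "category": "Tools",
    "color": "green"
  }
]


Checking 6 records for duplicates:

  Row 1: Tool Q ($136.09, qty 80)
  Row 2: Gadget X ($239.88, qty 91)
  Row 3: Device M ($56.06, qty 58)
  Row 4: Tool Q ($136.09, qty 80) <-- DUPLICATE
  Row 5: Gadget X ($99.99, qty 96)
  Row 6: Gadget X ($133.07, qty 21)

Duplicates found: 1
Unique records: 5

1 duplicates, 5 unique


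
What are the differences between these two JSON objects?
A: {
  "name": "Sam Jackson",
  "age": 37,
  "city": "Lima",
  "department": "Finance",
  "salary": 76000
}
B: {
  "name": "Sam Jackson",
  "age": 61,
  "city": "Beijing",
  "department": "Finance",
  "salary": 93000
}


Comparing each field (in key order):
  name: same
  age: DIFFERENT
  city: DIFFERENT
  department: same
  salary: DIFFERENT
Differences:
  age: 37 -> 61
  city: Lima -> Beijing
  salary: 76000 -> 93000

3 field(s) changed

3 changes: age, city, salary


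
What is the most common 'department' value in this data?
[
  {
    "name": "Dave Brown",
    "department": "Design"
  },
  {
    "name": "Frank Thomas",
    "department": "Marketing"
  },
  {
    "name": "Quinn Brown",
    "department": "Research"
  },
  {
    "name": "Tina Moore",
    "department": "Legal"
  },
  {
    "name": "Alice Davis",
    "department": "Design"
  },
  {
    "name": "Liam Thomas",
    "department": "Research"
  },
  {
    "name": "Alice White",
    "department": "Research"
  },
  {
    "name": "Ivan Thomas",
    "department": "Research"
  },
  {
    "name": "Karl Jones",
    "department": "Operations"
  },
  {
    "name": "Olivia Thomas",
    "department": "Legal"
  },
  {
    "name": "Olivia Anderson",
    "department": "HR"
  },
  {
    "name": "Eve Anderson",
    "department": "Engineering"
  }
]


Counting 'department' values across 12 records:

  Research: 4 ####
  Design: 2 ##
  Legal: 2 ##
  Marketing: 1 #
  Operations: 1 #
  HR: 1 #
  Engineering: 1 #

Most common: Research (4 times)

Research (4 times)


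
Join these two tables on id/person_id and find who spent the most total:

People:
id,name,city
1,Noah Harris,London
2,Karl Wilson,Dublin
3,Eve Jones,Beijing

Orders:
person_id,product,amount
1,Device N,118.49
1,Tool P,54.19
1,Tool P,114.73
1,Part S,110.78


Join on: people.id = orders.person_id

Joined rows:
  Noah Harris (London) bought Device N for $118.49
  Noah Harris (London) bought Tool P for $54.19
  Noah Harris (London) bought Tool P for $114.73
  Noah Harris (London) bought Part S for $110.78

Total per person:
  Noah Harris: $398.19

Top spender: Noah Harris ($398.19)

Noah Harris ($398.19)


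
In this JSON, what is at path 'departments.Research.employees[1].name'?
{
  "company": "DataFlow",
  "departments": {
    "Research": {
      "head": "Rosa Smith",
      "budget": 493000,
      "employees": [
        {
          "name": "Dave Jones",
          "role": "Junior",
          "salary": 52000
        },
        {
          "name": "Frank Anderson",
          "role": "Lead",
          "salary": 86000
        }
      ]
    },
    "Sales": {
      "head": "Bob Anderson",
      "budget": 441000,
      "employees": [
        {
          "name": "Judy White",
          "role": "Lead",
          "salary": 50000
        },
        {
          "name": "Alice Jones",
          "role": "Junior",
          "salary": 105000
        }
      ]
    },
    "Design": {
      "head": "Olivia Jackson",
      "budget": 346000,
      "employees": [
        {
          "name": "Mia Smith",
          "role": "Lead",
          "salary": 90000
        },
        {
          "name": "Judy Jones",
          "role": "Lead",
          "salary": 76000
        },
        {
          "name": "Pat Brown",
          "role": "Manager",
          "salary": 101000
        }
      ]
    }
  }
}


Path: departments.Research.employees[1].name

Navigate:
  -> departments
  -> Research
  -> employees[1].name = 'Frank Anderson'

Frank Anderson


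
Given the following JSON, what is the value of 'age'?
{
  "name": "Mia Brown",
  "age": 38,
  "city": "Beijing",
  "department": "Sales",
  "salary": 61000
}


Looking up field 'age'
Value: 38

38


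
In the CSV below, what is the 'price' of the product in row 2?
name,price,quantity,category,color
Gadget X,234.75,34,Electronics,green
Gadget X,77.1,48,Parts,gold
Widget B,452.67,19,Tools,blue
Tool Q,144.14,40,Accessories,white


Query: Row 2 ('Gadget X'), column 'price'
Value: 77.1

77.1


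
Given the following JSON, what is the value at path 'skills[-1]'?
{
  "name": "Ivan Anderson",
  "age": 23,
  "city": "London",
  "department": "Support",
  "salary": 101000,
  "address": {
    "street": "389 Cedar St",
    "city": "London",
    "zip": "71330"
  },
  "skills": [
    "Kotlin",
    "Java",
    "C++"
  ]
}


Query: skills[-1]
Path: skills -> last element
Value: C++

C++


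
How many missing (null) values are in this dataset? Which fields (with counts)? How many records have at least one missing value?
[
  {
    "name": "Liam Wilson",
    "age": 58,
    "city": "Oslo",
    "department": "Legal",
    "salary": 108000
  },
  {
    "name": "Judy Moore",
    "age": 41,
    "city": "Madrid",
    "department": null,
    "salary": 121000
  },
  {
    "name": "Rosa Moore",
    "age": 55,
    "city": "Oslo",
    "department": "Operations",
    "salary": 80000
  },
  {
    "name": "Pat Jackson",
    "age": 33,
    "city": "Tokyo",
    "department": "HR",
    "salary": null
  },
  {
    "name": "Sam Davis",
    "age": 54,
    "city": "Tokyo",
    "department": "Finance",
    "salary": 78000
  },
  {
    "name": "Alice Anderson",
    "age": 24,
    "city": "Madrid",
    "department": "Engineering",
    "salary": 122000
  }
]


Checking for missing (null) values in 6 records:

  Liam Wilson: complete
  Judy Moore: department
  Rosa Moore: complete
  Pat Jackson: salary
  Sam Davis: complete
  Alice Anderson: complete

Per field:
  name: 0 missing
  age: 0 missing
  city: 0 missing
  department: 1 missing
  salary: 1 missing

Total missing values: 2
Records with any missing: 2

2 missing values (department: 1, salary: 1); 2 incomplete records


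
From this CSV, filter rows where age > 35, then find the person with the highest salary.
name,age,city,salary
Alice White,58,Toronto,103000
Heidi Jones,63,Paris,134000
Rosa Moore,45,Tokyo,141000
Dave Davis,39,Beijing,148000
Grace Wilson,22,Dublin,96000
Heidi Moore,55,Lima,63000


Filter: age > 35
Sort by: salary (descending)

Filtered records (5):
  Dave Davis, age 39, salary $148000
  Rosa Moore, age 45, salary $141000
  Heidi Jones, age 63, salary $134000
  Alice White, age 58, salary $103000
  Heidi Moore, age 55, salary $63000

Highest salary: Dave Davis ($148000)

Dave Davis


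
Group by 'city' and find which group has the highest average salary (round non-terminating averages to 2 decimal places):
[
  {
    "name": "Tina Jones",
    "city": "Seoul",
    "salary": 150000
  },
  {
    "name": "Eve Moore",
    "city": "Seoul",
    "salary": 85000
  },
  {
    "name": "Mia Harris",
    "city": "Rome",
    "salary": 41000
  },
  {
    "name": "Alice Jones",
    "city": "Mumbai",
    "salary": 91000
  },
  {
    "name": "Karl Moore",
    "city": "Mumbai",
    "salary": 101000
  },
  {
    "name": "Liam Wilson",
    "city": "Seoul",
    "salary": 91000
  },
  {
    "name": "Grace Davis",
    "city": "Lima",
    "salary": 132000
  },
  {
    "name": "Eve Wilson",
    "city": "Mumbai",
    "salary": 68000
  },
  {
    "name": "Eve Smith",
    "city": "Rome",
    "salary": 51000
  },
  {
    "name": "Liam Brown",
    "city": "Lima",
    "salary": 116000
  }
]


Group by: city

Groups:
  Lima: 2 people, avg salary = 248000/2 = $124000
  Mumbai: 3 people, avg salary = 260000/3 ≈ $86666.67
  Rome: 2 people, avg salary = 92000/2 = $46000
  Seoul: 3 people, avg salary = 326000/3 ≈ $108666.67

Highest average salary: Lima ($124000)

Lima ($124000)


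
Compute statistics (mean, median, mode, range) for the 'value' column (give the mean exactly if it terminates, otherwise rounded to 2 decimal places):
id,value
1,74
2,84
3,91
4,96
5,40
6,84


Data: [74, 84, 91, 96, 40, 84]
Count: 6
Sum: 469
Mean: 469/6 ≈ 78.17 (rounded to 2 decimal places)
Sorted: [40, 74, 84, 84, 91, 96]
Median: 84.0
Mode: 84 (2 times)
Range: 96 - 40 = 56
Min: 40, Max: 96

mean≈78.17, median=84.0, mode=84, range=56


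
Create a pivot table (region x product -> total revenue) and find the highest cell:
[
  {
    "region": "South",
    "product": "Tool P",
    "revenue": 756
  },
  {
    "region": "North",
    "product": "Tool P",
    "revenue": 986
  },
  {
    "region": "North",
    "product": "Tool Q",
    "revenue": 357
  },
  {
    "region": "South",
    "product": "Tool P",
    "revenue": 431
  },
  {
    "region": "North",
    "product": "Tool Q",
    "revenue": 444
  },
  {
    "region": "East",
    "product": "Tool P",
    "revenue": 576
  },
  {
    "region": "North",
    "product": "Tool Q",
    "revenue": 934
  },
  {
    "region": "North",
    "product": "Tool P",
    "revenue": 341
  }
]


Pivot: region (rows) x product (columns) -> total revenue

     Tool P        Tool Q      
East           576             0  
North         1327          1735  
South         1187             0  

Highest: North / Tool Q = $1735

North / Tool Q = $1735


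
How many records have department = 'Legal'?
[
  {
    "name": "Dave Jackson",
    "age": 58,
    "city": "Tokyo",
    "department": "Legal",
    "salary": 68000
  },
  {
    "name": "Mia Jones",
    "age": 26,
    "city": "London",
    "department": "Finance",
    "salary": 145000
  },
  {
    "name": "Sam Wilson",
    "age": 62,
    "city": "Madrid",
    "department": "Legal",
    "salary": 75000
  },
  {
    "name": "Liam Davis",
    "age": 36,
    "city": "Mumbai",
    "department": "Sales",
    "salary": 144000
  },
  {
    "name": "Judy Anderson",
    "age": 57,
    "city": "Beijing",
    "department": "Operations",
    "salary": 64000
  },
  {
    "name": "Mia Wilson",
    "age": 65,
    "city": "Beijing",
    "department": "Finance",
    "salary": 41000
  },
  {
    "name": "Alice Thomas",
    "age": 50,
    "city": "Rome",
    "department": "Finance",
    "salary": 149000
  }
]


Data: 7 records
Condition: department = 'Legal'

Checking each record:
  Dave Jackson: Legal MATCH
  Mia Jones: Finance
  Sam Wilson: Legal MATCH
  Liam Davis: Sales
  Judy Anderson: Operations
  Mia Wilson: Finance
  Alice Thomas: Finance

Count: 2

2


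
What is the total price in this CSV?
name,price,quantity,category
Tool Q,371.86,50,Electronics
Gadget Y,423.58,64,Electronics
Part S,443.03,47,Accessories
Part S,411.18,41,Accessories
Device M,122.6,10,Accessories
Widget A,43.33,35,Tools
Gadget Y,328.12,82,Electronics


Computing total price:
Values: [371.86, 423.58, 443.03, 411.18, 122.6, 43.33, 328.12]
Sum = 2143.70

2143.70


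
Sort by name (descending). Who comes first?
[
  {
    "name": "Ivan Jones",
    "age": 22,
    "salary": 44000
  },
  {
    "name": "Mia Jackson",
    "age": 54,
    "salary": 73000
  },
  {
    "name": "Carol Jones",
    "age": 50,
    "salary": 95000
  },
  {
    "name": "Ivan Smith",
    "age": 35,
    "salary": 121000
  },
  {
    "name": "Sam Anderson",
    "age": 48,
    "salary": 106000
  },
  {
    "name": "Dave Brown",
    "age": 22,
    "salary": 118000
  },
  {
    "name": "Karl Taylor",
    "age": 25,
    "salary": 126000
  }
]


Sort by: name (descending)

Sorted order:
  1. Sam Anderson (name = Sam Anderson)
  2. Mia Jackson (name = Mia Jackson)
  3. Karl Taylor (name = Karl Taylor)
  4. Ivan Smith (name = Ivan Smith)
  5. Ivan Jones (name = Ivan Jones)
  6. Dave Brown (name = Dave Brown)
  7. Carol Jones (name = Carol Jones)

First: Sam Anderson

Sam Anderson


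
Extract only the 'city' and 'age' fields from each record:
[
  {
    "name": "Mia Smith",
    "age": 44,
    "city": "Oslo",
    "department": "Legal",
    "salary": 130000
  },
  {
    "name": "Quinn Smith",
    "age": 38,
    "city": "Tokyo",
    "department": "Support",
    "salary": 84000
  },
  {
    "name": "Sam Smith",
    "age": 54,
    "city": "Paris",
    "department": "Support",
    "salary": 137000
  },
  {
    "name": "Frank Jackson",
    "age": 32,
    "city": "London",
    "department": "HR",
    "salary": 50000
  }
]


Original: 4 records with fields: name, age, city, department, salary
Keep: ['city', 'age']
Drop: ['name', 'department', 'salary']
Result: 4 records, 2 fields each

[
  {
    "city": "Oslo",
    "age": 44
  },
  {
    "city": "Tokyo",
    "age": 38
  },
  {
    "city": "Paris",
    "age": 54
  },
  {
    "city": "London",
    "age": 32
  }
]


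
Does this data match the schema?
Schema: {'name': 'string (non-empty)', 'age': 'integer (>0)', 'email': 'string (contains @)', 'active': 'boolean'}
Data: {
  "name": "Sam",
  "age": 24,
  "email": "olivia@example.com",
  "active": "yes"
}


Validating each field against schema:
  name: OK (non-empty string)
  age: OK (positive integer)
  email: OK (string with @)
  active: FAIL ("yes" is not a boolean)

Result: INVALID (1 error: active)

INVALID (1 error: active)


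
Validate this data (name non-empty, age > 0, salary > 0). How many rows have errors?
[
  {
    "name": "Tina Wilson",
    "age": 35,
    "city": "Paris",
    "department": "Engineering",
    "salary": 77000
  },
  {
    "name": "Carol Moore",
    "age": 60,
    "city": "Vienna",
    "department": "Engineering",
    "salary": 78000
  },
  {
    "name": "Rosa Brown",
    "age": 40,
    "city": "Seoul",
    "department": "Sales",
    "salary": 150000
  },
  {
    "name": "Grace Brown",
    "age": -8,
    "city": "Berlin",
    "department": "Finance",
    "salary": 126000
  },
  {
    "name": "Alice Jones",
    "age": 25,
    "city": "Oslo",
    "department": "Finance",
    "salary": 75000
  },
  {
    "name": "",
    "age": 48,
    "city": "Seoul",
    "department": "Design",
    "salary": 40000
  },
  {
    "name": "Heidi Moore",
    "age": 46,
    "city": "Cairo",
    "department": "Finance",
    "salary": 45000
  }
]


Validating 7 records:
Rules: name non-empty, age > 0, salary > 0

  Row 1 (Tina Wilson): OK
  Row 2 (Carol Moore): OK
  Row 3 (Rosa Brown): OK
  Row 4 (Grace Brown): negative age: -8
  Row 5 (Alice Jones): OK
  Row 6 (???): empty name
  Row 7 (Heidi Moore): OK

Total errors: 2

2 errors


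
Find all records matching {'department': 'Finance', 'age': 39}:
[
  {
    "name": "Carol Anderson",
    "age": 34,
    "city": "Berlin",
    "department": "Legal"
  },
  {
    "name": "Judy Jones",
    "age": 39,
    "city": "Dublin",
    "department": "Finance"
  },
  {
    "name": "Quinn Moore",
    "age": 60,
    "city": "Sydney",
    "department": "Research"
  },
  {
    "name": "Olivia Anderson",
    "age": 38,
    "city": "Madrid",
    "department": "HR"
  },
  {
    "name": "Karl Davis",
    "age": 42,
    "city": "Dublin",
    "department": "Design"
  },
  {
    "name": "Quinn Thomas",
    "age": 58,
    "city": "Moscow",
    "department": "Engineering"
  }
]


Search criteria: {'department': 'Finance', 'age': 39}

Checking 6 records:
  Carol Anderson: {department: Legal, age: 34}
  Judy Jones: {department: Finance, age: 39} <-- MATCH
  Quinn Moore: {department: Research, age: 60}
  Olivia Anderson: {department: HR, age: 38}
  Karl Davis: {department: Design, age: 42}
  Quinn Thomas: {department: Engineering, age: 58}

Matches: ["Judy Jones"]

["Judy Jones"]


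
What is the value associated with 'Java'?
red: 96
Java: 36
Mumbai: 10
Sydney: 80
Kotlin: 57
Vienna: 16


Looking up key 'Java'
Value: 36

36


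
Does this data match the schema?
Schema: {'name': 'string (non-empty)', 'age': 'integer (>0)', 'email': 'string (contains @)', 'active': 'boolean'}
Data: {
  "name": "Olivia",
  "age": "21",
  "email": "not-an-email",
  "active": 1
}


Validating each field against schema:
  name: OK (non-empty string)
  age: FAIL ("21" is not an integer)
  email: FAIL ("not-an-email" does not contain @)
  active: FAIL (1 is not a boolean)

Result: INVALID (3 errors: age, email, active)

INVALID (3 errors: age, email, active)


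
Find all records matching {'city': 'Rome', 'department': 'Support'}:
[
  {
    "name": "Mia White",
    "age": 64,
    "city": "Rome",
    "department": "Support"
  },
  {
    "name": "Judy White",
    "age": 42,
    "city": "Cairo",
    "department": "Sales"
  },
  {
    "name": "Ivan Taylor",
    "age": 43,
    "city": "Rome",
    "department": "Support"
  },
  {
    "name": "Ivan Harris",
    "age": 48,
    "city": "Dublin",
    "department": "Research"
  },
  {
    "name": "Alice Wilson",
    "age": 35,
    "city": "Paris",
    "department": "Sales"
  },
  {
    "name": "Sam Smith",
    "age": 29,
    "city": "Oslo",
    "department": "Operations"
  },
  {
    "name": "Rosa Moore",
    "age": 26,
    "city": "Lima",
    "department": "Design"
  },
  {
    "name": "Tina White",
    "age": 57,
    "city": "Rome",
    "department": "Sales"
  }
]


Search criteria: {'city': 'Rome', 'department': 'Support'}

Checking 8 records:
  Mia White: {city: Rome, department: Support} <-- MATCH
  Judy White: {city: Cairo, department: Sales}
  Ivan Taylor: {city: Rome, department: Support} <-- MATCH
  Ivan Harris: {city: Dublin, department: Research}
  Alice Wilson: {city: Paris, department: Sales}
  Sam Smith: {city: Oslo, department: Operations}
  Rosa Moore: {city: Lima, department: Design}
  Tina White: {city: Rome, department: Sales}

Matches: ["Mia White", "Ivan Taylor"]

["Mia White", "Ivan Taylor"]


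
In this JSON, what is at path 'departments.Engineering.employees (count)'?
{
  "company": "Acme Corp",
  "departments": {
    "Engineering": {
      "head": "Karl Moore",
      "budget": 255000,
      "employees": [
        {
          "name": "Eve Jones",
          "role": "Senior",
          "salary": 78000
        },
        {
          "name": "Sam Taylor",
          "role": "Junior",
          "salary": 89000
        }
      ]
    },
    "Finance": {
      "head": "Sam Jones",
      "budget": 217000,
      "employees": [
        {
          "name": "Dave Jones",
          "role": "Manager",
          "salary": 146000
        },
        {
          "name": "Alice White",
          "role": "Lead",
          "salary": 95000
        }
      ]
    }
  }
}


Path: departments.Engineering.employees (count)

Navigate:
  -> departments
  -> Engineering
  -> employees (array, length 2)

2


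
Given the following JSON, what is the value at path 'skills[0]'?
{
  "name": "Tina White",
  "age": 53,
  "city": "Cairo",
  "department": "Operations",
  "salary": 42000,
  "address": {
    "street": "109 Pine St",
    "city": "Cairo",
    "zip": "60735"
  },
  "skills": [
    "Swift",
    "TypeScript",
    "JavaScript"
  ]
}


Query: skills[0]
Path: skills -> first element
Value: Swift

Swift


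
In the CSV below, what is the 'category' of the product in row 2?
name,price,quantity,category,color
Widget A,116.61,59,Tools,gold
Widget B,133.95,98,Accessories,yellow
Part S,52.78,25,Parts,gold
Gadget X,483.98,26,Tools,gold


Query: Row 2 ('Widget B'), column 'category'
Value: Accessories

Accessories


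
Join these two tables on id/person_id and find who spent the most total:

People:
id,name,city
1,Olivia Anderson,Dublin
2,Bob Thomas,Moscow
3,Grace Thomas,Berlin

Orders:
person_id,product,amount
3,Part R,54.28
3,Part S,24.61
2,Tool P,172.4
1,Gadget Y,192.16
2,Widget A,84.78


Join on: people.id = orders.person_id

Joined rows:
  Grace Thomas (Berlin) bought Part R for $54.28
  Grace Thomas (Berlin) bought Part S for $24.61
  Bob Thomas (Moscow) bought Tool P for $172.4
  Olivia Anderson (Dublin) bought Gadget Y for $192.16
  Bob Thomas (Moscow) bought Widget A for $84.78

Total per person:
  Bob Thomas: $257.18
  Olivia Anderson: $192.16
  Grace Thomas: $78.89

Top spender: Bob Thomas ($257.18)

Bob Thomas ($257.18)


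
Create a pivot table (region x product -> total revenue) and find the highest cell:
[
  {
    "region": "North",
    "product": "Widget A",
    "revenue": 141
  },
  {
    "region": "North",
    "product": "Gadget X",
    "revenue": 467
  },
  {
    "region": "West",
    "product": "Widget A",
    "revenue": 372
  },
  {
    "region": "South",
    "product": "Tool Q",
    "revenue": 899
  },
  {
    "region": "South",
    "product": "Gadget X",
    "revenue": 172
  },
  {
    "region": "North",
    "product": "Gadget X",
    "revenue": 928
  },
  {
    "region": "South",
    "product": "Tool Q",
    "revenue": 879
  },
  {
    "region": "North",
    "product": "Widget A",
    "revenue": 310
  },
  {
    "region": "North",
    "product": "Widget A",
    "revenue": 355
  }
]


Pivot: region (rows) x product (columns) -> total revenue

     Gadget X      Tool Q        Widget A    
North         1395             0           806  
South          172          1778             0  
West             0             0           372  

Highest: South / Tool Q = $1778

South / Tool Q = $1778


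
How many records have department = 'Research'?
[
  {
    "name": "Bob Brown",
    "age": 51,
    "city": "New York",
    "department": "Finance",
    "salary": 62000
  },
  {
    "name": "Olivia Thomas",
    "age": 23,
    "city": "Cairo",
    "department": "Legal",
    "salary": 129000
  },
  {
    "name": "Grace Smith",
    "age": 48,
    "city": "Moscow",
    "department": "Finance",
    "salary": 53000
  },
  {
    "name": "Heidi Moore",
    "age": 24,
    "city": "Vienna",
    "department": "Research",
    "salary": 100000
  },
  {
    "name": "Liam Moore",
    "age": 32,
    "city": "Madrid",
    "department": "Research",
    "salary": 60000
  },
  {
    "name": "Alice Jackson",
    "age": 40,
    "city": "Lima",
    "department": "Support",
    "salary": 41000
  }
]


Data: 6 records
Condition: department = 'Research'

Checking each record:
  Bob Brown: Finance
  Olivia Thomas: Legal
  Grace Smith: Finance
  Heidi Moore: Research MATCH
  Liam Moore: Research MATCH
  Alice Jackson: Support

Count: 2

2


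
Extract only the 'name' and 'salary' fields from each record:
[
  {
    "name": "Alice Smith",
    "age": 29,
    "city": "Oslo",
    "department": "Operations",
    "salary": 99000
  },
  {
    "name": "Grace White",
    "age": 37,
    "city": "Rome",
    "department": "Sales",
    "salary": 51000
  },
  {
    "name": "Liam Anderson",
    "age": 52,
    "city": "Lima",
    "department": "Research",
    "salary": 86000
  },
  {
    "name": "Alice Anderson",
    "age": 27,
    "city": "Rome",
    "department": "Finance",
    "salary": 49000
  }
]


Original: 4 records with fields: name, age, city, department, salary
Keep: ['name', 'salary']
Drop: ['age', 'city', 'department']
Result: 4 records, 2 fields each

[
  {
    "name": "Alice Smith",
    "salary": 99000
  },
  {
    "name": "Grace White",
    "salary": 51000
  },
  {
    "name": "Liam Anderson",
    "salary": 86000
  },
  {
    "name": "Alice Anderson",
    "salary": 49000
  }
]


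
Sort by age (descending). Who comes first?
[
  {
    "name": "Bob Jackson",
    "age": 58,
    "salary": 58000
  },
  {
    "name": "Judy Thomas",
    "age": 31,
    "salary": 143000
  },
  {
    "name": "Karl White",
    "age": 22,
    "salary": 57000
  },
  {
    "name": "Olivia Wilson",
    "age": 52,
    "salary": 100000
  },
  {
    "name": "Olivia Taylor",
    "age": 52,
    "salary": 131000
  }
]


Sort by: age (descending)

Sorted order:
  1. Bob Jackson (age = 58)
  2. Olivia Wilson (age = 52)
  3. Olivia Taylor (age = 52)
  4. Judy Thomas (age = 31)
  5. Karl White (age = 22)

First: Bob Jackson

Bob Jackson


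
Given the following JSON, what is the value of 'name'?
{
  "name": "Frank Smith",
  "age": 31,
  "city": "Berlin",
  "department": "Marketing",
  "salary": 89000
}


Looking up field 'name'
Value: Frank Smith

Frank Smith


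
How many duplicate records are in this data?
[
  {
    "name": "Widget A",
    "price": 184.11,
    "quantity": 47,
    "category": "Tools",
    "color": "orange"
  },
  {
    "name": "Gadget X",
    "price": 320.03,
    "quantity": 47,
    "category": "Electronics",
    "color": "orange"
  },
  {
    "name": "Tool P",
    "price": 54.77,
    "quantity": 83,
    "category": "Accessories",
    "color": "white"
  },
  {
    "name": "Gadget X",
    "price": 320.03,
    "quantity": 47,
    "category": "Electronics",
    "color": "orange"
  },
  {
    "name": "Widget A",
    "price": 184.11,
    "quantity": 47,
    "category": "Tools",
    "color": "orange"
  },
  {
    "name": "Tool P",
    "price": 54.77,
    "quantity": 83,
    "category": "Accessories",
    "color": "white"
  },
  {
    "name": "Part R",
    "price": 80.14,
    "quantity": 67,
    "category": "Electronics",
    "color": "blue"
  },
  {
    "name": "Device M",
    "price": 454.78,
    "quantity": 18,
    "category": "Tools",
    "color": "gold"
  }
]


Checking 8 records for duplicates:

  Row 1: Widget A ($184.11, qty 47)
  Row 2: Gadget X ($320.03, qty 47)
  Row 3: Tool P ($54.77, qty 83)
  Row 4: Gadget X ($320.03, qty 47) <-- DUPLICATE
  Row 5: Widget A ($184.11, qty 47) <-- DUPLICATE
  Row 6: Tool P ($54.77, qty 83) <-- DUPLICATE
  Row 7: Part R ($80.14, qty 67)
  Row 8: Device M ($454.78, qty 18)

Duplicates found: 3
Unique records: 5

3 duplicates, 5 unique


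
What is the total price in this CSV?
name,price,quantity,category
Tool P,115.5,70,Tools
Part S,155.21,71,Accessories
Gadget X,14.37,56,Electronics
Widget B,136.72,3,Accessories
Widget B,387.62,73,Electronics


Computing total price:
Values: [115.5, 155.21, 14.37, 136.72, 387.62]
Sum = 809.42

809.42


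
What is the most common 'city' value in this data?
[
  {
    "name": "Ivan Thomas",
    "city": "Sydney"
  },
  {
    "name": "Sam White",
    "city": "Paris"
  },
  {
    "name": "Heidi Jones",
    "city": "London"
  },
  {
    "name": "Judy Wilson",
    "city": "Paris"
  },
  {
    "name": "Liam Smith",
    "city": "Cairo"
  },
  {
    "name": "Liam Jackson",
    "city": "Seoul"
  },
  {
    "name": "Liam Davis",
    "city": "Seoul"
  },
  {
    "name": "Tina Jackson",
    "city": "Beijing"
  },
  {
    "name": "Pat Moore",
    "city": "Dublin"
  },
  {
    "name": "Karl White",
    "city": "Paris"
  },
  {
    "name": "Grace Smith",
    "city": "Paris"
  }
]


Counting 'city' values across 11 records:

  Paris: 4 ####
  Seoul: 2 ##
  Sydney: 1 #
  London: 1 #
  Cairo: 1 #
  Beijing: 1 #
  Dublin: 1 #

Most common: Paris (4 times)

Paris (4 times)


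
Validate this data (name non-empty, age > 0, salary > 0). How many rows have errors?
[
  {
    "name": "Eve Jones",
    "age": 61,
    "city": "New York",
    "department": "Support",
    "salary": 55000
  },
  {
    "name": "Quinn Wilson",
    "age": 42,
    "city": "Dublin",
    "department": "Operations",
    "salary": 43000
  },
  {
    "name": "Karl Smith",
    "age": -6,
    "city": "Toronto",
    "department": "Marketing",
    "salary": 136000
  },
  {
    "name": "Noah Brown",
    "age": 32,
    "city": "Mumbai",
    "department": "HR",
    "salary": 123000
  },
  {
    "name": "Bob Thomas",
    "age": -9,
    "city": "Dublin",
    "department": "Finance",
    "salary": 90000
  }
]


Validating 5 records:
Rules: name non-empty, age > 0, salary > 0

  Row 1 (Eve Jones): OK
  Row 2 (Quinn Wilson): OK
  Row 3 (Karl Smith): negative age: -6
  Row 4 (Noah Brown): OK
  Row 5 (Bob Thomas): negative age: -9

Total errors: 2

2 errors


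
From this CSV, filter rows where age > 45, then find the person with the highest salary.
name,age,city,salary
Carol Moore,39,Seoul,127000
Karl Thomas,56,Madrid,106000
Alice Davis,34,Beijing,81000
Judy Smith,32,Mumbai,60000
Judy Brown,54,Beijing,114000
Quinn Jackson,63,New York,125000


Filter: age > 45
Sort by: salary (descending)

Filtered records (3):
  Quinn Jackson, age 63, salary $125000
  Judy Brown, age 54, salary $114000
  Karl Thomas, age 56, salary $106000

Highest salary: Quinn Jackson ($125000)

Quinn Jackson


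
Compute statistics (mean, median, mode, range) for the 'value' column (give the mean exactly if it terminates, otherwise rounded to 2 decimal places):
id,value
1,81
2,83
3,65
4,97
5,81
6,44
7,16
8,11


Data: [81, 83, 65, 97, 81, 44, 16, 11]
Count: 8
Sum: 478
Mean: 478/8 = 59.75
Sorted: [11, 16, 44, 65, 81, 81, 83, 97]
Median: 73.0
Mode: 81 (2 times)
Range: 97 - 11 = 86
Min: 11, Max: 97

mean=59.75, median=73.0, mode=81, range=86


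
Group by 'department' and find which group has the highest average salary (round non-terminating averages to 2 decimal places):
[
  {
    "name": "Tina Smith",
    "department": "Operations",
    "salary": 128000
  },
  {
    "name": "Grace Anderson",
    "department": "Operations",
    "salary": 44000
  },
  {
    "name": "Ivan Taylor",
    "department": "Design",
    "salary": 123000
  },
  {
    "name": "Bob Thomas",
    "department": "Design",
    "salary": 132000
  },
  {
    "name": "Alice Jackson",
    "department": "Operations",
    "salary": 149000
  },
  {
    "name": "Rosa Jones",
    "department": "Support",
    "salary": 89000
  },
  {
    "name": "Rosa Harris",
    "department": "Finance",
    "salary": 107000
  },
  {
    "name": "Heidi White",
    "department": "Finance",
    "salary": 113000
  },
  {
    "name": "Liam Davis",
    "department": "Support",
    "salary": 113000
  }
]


Group by: department

Groups:
  Design: 2 people, avg salary = 255000/2 = $127500
  Finance: 2 people, avg salary = 220000/2 = $110000
  Operations: 3 people, avg salary = 321000/3 = $107000
  Support: 2 people, avg salary = 202000/2 = $101000

Highest average salary: Design ($127500)

Design ($127500)
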